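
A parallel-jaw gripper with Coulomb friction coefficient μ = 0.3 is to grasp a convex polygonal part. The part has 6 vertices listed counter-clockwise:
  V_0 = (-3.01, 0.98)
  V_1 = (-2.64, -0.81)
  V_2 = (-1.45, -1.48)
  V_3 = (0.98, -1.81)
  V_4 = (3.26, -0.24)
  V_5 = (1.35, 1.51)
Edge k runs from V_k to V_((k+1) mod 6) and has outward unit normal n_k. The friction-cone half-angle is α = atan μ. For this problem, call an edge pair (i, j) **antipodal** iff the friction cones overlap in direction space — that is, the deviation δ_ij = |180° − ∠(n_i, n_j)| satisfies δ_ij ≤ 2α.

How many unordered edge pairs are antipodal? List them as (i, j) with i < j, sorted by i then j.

count = 3; pairs: (1,4), (2,5), (3,5)

α = atan 0.3 = 16.70°;  2α = 33.40°
n_0 = (-0.9793, -0.2024)
n_1 = (-0.4906, -0.8714)
n_2 = (-0.1346, -0.9909)
n_3 = (+0.5671, -0.8236)
n_4 = (+0.6755, +0.7373)
n_5 = (-0.1207, +0.9927)
  (0,1): δ = 131.06°  ·
  (0,2): δ = 109.41°  ·
  (0,3): δ = 67.13°  ·
  (0,4): δ = 35.82°  ·
  (0,5): δ = 85.25°  ·
  (1,2): δ = 158.35°  ·
  (1,3): δ = 116.07°  ·
  (1,4): δ = 13.12°  ✓
  (1,5): δ = 36.31°  ·
  (2,3): δ = 137.72°  ·
  (2,4): δ = 34.76°  ·
  (2,5): δ = 14.66°  ✓
  (3,4): δ = 77.05°  ·
  (3,5): δ = 27.62°  ✓
  (4,5): δ = 130.57°  ·
antipodal pairs: 3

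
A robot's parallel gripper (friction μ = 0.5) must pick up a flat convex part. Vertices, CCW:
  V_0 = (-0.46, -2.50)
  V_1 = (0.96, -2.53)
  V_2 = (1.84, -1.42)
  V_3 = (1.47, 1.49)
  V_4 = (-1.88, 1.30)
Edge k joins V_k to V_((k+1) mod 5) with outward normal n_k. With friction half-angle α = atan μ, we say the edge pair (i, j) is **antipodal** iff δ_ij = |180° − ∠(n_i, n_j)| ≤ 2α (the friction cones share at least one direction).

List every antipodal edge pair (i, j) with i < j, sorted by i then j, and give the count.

α = atan 0.5 = 26.57°;  2α = 53.13°
n_0 = (-0.0211, -0.9998)
n_1 = (+0.7836, -0.6212)
n_2 = (+0.9920, +0.1261)
n_3 = (-0.0566, +0.9984)
n_4 = (-0.9367, -0.3500)
  (0,1): δ = 127.20°  ·
  (0,2): δ = 81.54°  ·
  (0,3): δ = 4.46°  ✓
  (0,4): δ = 111.70°  ·
  (1,2): δ = 134.35°  ·
  (1,3): δ = 48.35°  ✓
  (1,4): δ = 58.90°  ·
  (2,3): δ = 94.00°  ·
  (2,4): δ = 13.24°  ✓
  (3,4): δ = 72.76°  ·
antipodal pairs: 3

count = 3; pairs: (0,3), (1,3), (2,4)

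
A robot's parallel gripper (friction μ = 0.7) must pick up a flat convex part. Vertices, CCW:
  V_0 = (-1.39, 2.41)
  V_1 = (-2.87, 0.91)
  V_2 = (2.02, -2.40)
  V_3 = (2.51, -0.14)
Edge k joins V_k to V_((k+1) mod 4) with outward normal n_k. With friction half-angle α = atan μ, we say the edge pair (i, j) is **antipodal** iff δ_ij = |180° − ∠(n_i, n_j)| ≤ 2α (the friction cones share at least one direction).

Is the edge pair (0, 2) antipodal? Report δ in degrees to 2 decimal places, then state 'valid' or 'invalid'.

α = atan 0.7 = 34.99°;  2α = 69.98°
edge 0: e_0 = (-1.48, -1.50);  n_0 = (-0.7118, +0.7023)
edge 2: e_2 = (+0.49, +2.26);  n_2 = (+0.9773, -0.2119)
∠(n_0, n_2) = 147.62°
δ = |180° − 147.62°| = 32.38°
32.38° ≤ 2α = 69.98°  →  valid

δ = 32.38°, valid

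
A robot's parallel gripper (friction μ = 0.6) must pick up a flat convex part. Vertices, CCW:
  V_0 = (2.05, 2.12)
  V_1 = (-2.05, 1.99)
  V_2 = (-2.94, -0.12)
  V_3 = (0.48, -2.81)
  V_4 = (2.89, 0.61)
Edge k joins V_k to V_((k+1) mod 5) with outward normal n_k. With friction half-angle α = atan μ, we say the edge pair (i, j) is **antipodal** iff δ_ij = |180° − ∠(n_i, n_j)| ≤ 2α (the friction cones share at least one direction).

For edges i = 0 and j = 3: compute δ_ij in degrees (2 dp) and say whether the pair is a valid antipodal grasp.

δ = 53.01°, valid

α = atan 0.6 = 30.96°;  2α = 61.93°
edge 0: e_0 = (-4.10, -0.13);  n_0 = (-0.0317, +0.9995)
edge 3: e_3 = (+2.41, +3.42);  n_3 = (+0.8174, -0.5760)
∠(n_0, n_3) = 126.99°
δ = |180° − 126.99°| = 53.01°
53.01° ≤ 2α = 61.93°  →  valid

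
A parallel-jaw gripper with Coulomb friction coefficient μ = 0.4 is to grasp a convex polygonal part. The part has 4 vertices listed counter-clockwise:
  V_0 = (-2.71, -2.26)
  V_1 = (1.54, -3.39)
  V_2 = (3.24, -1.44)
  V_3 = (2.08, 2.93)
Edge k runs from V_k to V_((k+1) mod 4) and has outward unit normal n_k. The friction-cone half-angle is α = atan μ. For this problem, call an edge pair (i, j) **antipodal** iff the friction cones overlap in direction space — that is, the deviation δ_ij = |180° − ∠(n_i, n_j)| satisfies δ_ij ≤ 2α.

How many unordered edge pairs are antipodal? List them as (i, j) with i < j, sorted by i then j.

count = 1; pairs: (1,3)

α = atan 0.4 = 21.80°;  2α = 43.60°
n_0 = (-0.2570, -0.9664)
n_1 = (+0.7538, -0.6571)
n_2 = (+0.9665, +0.2566)
n_3 = (-0.7349, +0.6782)
  (0,1): δ = 116.19°  ·
  (0,2): δ = 60.24°  ·
  (0,3): δ = 62.18°  ·
  (1,2): δ = 124.05°  ·
  (1,3): δ = 1.62°  ✓
  (2,3): δ = 57.57°  ·
antipodal pairs: 1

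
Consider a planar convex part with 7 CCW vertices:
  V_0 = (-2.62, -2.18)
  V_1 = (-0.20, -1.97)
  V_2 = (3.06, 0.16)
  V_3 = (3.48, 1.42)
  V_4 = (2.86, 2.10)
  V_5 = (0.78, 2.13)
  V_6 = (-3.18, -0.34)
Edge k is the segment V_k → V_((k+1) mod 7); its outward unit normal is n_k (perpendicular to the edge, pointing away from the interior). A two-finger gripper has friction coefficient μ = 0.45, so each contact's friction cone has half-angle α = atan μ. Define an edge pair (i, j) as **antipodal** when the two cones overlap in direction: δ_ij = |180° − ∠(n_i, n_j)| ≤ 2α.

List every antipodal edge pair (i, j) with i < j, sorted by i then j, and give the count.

α = atan 0.45 = 24.23°;  2α = 48.46°
n_0 = (+0.0865, -0.9963)
n_1 = (+0.5470, -0.8372)
n_2 = (+0.9487, -0.3162)
n_3 = (+0.7390, +0.6738)
n_4 = (+0.0144, +0.9999)
n_5 = (-0.5292, +0.8485)
n_6 = (-0.9567, -0.2912)
  (0,1): δ = 151.80°  ·
  (0,2): δ = 113.39°  ·
  (0,3): δ = 52.60°  ·
  (0,4): δ = 5.79°  ✓
  (0,5): δ = 26.99°  ✓
  (0,6): δ = 101.97°  ·
  (1,2): δ = 141.59°  ·
  (1,3): δ = 80.80°  ·
  (1,4): δ = 33.99°  ✓
  (1,5): δ = 1.21°  ✓
  (1,6): δ = 73.77°  ·
  (2,3): δ = 119.21°  ·
  (2,4): δ = 72.39°  ·
  (2,5): δ = 39.61°  ✓
  (2,6): δ = 35.36°  ✓
  (3,4): δ = 133.18°  ·
  (3,5): δ = 100.40°  ·
  (3,6): δ = 25.43°  ✓
  (4,5): δ = 147.22°  ·
  (4,6): δ = 72.25°  ·
  (5,6): δ = 105.03°  ·
antipodal pairs: 7

count = 7; pairs: (0,4), (0,5), (1,4), (1,5), (2,5), (2,6), (3,6)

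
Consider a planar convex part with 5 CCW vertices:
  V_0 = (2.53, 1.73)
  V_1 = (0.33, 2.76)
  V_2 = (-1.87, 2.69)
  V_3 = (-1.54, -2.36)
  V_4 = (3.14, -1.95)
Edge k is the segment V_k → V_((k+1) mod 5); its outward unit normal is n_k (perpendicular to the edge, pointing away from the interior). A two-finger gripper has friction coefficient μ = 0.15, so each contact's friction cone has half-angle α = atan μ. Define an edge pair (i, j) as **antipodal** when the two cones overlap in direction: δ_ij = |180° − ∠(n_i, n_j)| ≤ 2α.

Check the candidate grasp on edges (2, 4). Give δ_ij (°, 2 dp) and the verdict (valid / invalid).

δ = 5.67°, valid

α = atan 0.15 = 8.53°;  2α = 17.06°
edge 2: e_2 = (+0.33, -5.05);  n_2 = (-0.9979, -0.0652)
edge 4: e_4 = (-0.61, +3.68);  n_4 = (+0.9865, +0.1635)
∠(n_2, n_4) = 174.33°
δ = |180° − 174.33°| = 5.67°
5.67° ≤ 2α = 17.06°  →  valid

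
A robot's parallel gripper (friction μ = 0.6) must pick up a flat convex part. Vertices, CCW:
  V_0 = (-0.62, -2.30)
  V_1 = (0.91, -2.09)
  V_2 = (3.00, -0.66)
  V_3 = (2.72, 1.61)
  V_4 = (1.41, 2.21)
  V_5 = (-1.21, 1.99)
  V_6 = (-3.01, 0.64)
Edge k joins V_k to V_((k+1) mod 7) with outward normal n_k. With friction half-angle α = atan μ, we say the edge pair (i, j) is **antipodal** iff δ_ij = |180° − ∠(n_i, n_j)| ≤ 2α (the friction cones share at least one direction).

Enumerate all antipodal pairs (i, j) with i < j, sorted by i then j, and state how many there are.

α = atan 0.6 = 30.96°;  2α = 61.93°
n_0 = (+0.1360, -0.9907)
n_1 = (+0.5647, -0.8253)
n_2 = (+0.9925, +0.1224)
n_3 = (+0.4164, +0.9092)
n_4 = (-0.0837, +0.9965)
n_5 = (-0.6000, +0.8000)
n_6 = (-0.7760, -0.6308)
  (0,1): δ = 153.43°  ·
  (0,2): δ = 90.78°  ·
  (0,3): δ = 32.42°  ✓
  (0,4): δ = 3.02°  ✓
  (0,5): δ = 29.05°  ✓
  (0,6): δ = 121.29°  ·
  (1,2): δ = 117.35°  ·
  (1,3): δ = 58.99°  ✓
  (1,4): δ = 29.58°  ✓
  (1,5): δ = 2.49°  ✓
  (1,6): δ = 94.73°  ·
  (2,3): δ = 121.64°  ·
  (2,4): δ = 92.23°  ·
  (2,5): δ = 60.16°  ✓
  (2,6): δ = 32.08°  ✓
  (3,4): δ = 150.59°  ·
  (3,5): δ = 118.52°  ·
  (3,6): δ = 26.28°  ✓
  (4,5): δ = 147.93°  ·
  (4,6): δ = 55.69°  ✓
  (5,6): δ = 87.76°  ·
antipodal pairs: 10

count = 10; pairs: (0,3), (0,4), (0,5), (1,3), (1,4), (1,5), (2,5), (2,6), (3,6), (4,6)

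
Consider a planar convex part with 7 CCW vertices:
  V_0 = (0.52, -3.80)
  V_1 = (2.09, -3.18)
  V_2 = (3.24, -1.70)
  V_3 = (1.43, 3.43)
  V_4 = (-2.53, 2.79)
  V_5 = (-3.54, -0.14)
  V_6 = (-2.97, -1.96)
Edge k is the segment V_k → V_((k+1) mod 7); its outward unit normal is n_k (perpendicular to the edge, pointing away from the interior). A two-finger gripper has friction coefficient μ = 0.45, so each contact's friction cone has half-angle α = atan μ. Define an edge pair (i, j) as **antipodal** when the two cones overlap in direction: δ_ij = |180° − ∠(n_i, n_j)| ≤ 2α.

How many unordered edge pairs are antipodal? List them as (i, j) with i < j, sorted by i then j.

α = atan 0.45 = 24.23°;  2α = 48.46°
n_0 = (+0.3673, -0.9301)
n_1 = (+0.7896, -0.6136)
n_2 = (+0.9430, +0.3327)
n_3 = (-0.1595, +0.9872)
n_4 = (-0.9454, +0.3259)
n_5 = (-0.9543, -0.2989)
n_6 = (-0.4664, -0.8846)
  (0,1): δ = 149.40°  ·
  (0,2): δ = 92.12°  ·
  (0,3): δ = 12.37°  ✓
  (0,4): δ = 49.43°  ·
  (0,5): δ = 85.84°  ·
  (0,6): δ = 130.65°  ·
  (1,2): δ = 122.72°  ·
  (1,3): δ = 42.97°  ✓
  (1,4): δ = 18.83°  ✓
  (1,5): δ = 55.24°  ·
  (1,6): δ = 100.05°  ·
  (2,3): δ = 100.25°  ·
  (2,4): δ = 38.45°  ✓
  (2,5): δ = 2.04°  ✓
  (2,6): δ = 42.77°  ✓
  (3,4): δ = 118.20°  ·
  (3,5): δ = 81.79°  ·
  (3,6): δ = 36.98°  ✓
  (4,5): δ = 143.59°  ·
  (4,6): δ = 98.78°  ·
  (5,6): δ = 135.19°  ·
antipodal pairs: 7

count = 7; pairs: (0,3), (1,3), (1,4), (2,4), (2,5), (2,6), (3,6)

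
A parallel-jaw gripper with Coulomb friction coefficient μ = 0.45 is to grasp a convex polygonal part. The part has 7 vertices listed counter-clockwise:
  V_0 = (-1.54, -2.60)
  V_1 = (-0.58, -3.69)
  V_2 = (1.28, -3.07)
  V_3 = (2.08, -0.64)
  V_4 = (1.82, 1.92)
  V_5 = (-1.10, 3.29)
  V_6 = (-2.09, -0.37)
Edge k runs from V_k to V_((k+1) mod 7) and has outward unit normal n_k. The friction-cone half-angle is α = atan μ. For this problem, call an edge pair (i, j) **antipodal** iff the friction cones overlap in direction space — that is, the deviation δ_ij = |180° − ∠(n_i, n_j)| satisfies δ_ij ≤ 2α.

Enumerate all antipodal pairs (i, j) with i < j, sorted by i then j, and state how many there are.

α = atan 0.45 = 24.23°;  2α = 48.46°
n_0 = (-0.7504, -0.6609)
n_1 = (+0.3162, -0.9487)
n_2 = (+0.9498, -0.3127)
n_3 = (+0.9949, +0.1010)
n_4 = (+0.4248, +0.9053)
n_5 = (-0.9653, +0.2611)
n_6 = (-0.9709, -0.2395)
  (0,1): δ = 112.94°  ·
  (0,2): δ = 59.59°  ·
  (0,3): δ = 35.57°  ✓
  (0,4): δ = 23.49°  ✓
  (0,5): δ = 123.49°  ·
  (0,6): δ = 152.48°  ·
  (1,2): δ = 126.66°  ·
  (1,3): δ = 102.64°  ·
  (1,4): δ = 43.57°  ✓
  (1,5): δ = 56.43°  ·
  (1,6): δ = 85.42°  ·
  (2,3): δ = 155.98°  ·
  (2,4): δ = 96.91°  ·
  (2,5): δ = 3.09°  ✓
  (2,6): δ = 32.08°  ✓
  (3,4): δ = 120.93°  ·
  (3,5): δ = 20.94°  ✓
  (3,6): δ = 8.06°  ✓
  (4,5): δ = 80.00°  ·
  (4,6): δ = 51.01°  ·
  (5,6): δ = 151.01°  ·
antipodal pairs: 7

count = 7; pairs: (0,3), (0,4), (1,4), (2,5), (2,6), (3,5), (3,6)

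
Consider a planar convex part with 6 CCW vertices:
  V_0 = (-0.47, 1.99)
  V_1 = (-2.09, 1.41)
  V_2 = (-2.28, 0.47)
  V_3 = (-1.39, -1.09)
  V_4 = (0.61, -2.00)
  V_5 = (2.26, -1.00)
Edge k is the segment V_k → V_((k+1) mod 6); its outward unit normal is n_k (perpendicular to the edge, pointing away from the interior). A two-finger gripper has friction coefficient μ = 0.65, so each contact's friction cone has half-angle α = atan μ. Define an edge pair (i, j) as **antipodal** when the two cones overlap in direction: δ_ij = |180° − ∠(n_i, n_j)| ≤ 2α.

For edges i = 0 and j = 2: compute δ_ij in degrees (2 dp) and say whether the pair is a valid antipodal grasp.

δ = 79.99°, invalid

α = atan 0.65 = 33.02°;  2α = 66.05°
edge 0: e_0 = (-1.62, -0.58);  n_0 = (-0.3371, +0.9415)
edge 2: e_2 = (+0.89, -1.56);  n_2 = (-0.8686, -0.4955)
∠(n_0, n_2) = 100.01°
δ = |180° − 100.01°| = 79.99°
79.99° > 2α = 66.05°  →  invalid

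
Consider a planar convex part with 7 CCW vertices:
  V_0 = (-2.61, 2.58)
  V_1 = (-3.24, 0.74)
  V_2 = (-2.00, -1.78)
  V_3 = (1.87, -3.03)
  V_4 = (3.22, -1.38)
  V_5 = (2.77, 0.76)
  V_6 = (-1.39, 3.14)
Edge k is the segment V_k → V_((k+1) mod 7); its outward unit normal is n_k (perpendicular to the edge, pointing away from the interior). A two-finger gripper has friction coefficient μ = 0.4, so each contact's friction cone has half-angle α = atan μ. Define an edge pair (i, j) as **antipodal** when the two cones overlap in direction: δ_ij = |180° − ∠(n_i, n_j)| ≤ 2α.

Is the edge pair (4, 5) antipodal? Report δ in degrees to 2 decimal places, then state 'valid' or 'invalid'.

α = atan 0.4 = 21.80°;  2α = 43.60°
edge 4: e_4 = (-0.45, +2.14);  n_4 = (+0.9786, +0.2058)
edge 5: e_5 = (-4.16, +2.38);  n_5 = (+0.4966, +0.8680)
∠(n_4, n_5) = 48.35°
δ = |180° − 48.35°| = 131.65°
131.65° > 2α = 43.60°  →  invalid

δ = 131.65°, invalid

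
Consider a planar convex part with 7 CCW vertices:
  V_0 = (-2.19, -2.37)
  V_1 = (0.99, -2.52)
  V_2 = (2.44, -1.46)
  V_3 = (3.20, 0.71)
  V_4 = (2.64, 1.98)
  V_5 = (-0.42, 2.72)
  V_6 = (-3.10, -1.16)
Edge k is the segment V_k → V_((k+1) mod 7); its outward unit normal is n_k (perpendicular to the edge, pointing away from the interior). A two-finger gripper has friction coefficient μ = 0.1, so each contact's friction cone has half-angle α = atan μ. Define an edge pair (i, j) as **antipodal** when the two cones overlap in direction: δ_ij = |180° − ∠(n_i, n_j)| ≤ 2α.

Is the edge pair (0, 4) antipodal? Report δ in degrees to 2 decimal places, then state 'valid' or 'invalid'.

α = atan 0.1 = 5.71°;  2α = 11.42°
edge 0: e_0 = (+3.18, -0.15);  n_0 = (-0.0471, -0.9989)
edge 4: e_4 = (-3.06, +0.74);  n_4 = (+0.2351, +0.9720)
∠(n_0, n_4) = 169.11°
δ = |180° − 169.11°| = 10.89°
10.89° ≤ 2α = 11.42°  →  valid

δ = 10.89°, valid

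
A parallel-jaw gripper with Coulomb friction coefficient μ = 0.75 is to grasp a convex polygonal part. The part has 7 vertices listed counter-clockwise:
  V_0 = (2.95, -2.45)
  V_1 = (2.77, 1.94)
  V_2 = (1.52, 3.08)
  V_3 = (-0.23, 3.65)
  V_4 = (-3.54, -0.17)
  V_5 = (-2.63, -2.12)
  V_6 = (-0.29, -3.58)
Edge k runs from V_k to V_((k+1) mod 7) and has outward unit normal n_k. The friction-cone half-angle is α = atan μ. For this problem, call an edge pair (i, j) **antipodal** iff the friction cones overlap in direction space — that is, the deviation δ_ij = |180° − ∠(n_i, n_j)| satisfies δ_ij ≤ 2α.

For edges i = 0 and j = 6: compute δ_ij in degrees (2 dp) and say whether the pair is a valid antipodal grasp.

δ = 106.88°, invalid

α = atan 0.75 = 36.87°;  2α = 73.74°
edge 0: e_0 = (-0.18, +4.39);  n_0 = (+0.9992, +0.0410)
edge 6: e_6 = (+3.24, +1.13);  n_6 = (+0.3293, -0.9442)
∠(n_0, n_6) = 73.12°
δ = |180° − 73.12°| = 106.88°
106.88° > 2α = 73.74°  →  invalid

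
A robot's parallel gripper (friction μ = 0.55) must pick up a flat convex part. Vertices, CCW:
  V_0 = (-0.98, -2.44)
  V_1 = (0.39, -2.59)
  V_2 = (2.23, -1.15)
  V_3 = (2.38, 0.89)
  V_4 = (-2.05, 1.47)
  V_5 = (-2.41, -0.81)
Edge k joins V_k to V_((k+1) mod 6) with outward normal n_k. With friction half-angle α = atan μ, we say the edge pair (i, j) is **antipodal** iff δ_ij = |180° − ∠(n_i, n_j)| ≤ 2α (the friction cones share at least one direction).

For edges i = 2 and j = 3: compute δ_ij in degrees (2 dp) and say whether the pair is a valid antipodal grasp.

δ = 93.25°, invalid

α = atan 0.55 = 28.81°;  2α = 57.62°
edge 2: e_2 = (+0.15, +2.04);  n_2 = (+0.9973, -0.0733)
edge 3: e_3 = (-4.43, +0.58);  n_3 = (+0.1298, +0.9915)
∠(n_2, n_3) = 86.75°
δ = |180° − 86.75°| = 93.25°
93.25° > 2α = 57.62°  →  invalid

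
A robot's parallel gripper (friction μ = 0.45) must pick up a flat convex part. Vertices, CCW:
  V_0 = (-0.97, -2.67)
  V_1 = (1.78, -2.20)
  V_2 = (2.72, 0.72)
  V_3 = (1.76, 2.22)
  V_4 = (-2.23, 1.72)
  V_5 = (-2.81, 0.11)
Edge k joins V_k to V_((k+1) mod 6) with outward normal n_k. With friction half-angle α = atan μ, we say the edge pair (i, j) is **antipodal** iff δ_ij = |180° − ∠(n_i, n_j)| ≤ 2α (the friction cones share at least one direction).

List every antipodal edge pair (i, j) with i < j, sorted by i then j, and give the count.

count = 3; pairs: (0,3), (1,4), (2,5)

α = atan 0.45 = 24.23°;  2α = 48.46°
n_0 = (+0.1685, -0.9857)
n_1 = (+0.9519, -0.3064)
n_2 = (+0.8423, +0.5391)
n_3 = (-0.1243, +0.9922)
n_4 = (-0.9408, +0.3389)
n_5 = (-0.8339, -0.5519)
  (0,1): δ = 117.54°  ·
  (0,2): δ = 67.08°  ·
  (0,3): δ = 2.56°  ✓
  (0,4): δ = 60.49°  ·
  (0,5): δ = 113.80°  ·
  (1,2): δ = 129.54°  ·
  (1,3): δ = 65.01°  ·
  (1,4): δ = 1.97°  ✓
  (1,5): δ = 51.34°  ·
  (2,3): δ = 115.48°  ·
  (2,4): δ = 52.43°  ·
  (2,5): δ = 0.88°  ✓
  (3,4): δ = 116.95°  ·
  (3,5): δ = 63.64°  ·
  (4,5): δ = 126.69°  ·
antipodal pairs: 3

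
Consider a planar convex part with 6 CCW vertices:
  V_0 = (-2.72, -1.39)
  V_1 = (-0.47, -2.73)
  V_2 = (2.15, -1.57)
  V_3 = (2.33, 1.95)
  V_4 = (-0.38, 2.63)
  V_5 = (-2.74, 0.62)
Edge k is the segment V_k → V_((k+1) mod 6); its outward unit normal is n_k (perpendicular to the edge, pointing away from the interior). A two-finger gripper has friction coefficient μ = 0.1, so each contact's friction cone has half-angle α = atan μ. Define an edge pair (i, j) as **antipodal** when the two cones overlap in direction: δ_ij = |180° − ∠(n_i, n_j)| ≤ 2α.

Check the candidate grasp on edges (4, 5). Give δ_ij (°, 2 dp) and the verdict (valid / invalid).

δ = 129.85°, invalid

α = atan 0.1 = 5.71°;  2α = 11.42°
edge 4: e_4 = (-2.36, -2.01);  n_4 = (-0.6484, +0.7613)
edge 5: e_5 = (+0.02, -2.01);  n_5 = (-1.0000, -0.0099)
∠(n_4, n_5) = 50.15°
δ = |180° − 50.15°| = 129.85°
129.85° > 2α = 11.42°  →  invalid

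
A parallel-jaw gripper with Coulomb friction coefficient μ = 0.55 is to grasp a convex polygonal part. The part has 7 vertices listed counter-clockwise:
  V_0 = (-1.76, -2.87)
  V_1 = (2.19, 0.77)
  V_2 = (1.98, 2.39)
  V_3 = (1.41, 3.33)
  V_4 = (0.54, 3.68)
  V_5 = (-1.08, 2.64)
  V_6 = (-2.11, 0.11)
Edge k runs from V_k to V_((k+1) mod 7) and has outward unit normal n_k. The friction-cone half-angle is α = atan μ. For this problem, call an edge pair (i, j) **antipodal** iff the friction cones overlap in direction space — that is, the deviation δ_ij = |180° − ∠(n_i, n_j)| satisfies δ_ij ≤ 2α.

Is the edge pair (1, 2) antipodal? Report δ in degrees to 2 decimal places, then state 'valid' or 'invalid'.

δ = 156.15°, invalid

α = atan 0.55 = 28.81°;  2α = 57.62°
edge 1: e_1 = (-0.21, +1.62);  n_1 = (+0.9917, +0.1286)
edge 2: e_2 = (-0.57, +0.94);  n_2 = (+0.8551, +0.5185)
∠(n_1, n_2) = 23.85°
δ = |180° − 23.85°| = 156.15°
156.15° > 2α = 57.62°  →  invalid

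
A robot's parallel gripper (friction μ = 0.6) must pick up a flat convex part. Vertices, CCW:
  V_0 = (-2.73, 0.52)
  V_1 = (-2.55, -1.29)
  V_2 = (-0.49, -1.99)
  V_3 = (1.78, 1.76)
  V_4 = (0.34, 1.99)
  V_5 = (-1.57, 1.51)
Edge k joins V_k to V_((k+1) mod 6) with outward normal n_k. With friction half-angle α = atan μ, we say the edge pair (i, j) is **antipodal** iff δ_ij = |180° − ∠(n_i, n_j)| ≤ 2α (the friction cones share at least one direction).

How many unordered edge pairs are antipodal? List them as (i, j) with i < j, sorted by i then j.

count = 6; pairs: (0,2), (1,3), (1,4), (1,5), (2,4), (2,5)

α = atan 0.6 = 30.96°;  2α = 61.93°
n_0 = (-0.9951, -0.0990)
n_1 = (-0.3217, -0.9468)
n_2 = (+0.8555, -0.5178)
n_3 = (+0.1577, +0.9875)
n_4 = (-0.2437, +0.9698)
n_5 = (-0.6492, +0.7606)
  (0,1): δ = 114.45°  ·
  (0,2): δ = 36.87°  ✓
  (0,3): δ = 75.25°  ·
  (0,4): δ = 98.43°  ·
  (0,5): δ = 124.80°  ·
  (1,2): δ = 102.42°  ·
  (1,3): δ = 9.69°  ✓
  (1,4): δ = 32.87°  ✓
  (1,5): δ = 59.25°  ✓
  (2,3): δ = 67.89°  ·
  (2,4): δ = 44.71°  ✓
  (2,5): δ = 18.33°  ✓
  (3,4): δ = 156.82°  ·
  (3,5): δ = 130.45°  ·
  (4,5): δ = 153.63°  ·
antipodal pairs: 6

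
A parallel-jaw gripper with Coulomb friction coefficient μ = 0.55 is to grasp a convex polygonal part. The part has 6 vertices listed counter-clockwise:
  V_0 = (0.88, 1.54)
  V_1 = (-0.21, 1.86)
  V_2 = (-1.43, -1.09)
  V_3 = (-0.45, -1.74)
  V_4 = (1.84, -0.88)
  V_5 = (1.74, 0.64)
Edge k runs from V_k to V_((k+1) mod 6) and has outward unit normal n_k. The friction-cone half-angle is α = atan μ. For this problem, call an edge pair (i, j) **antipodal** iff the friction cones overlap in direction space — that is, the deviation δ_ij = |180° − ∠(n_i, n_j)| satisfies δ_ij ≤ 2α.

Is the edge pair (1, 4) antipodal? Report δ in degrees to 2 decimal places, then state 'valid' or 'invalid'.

α = atan 0.55 = 28.81°;  2α = 57.62°
edge 1: e_1 = (-1.22, -2.95);  n_1 = (-0.9241, +0.3822)
edge 4: e_4 = (-0.10, +1.52);  n_4 = (+0.9978, +0.0656)
∠(n_1, n_4) = 153.77°
δ = |180° − 153.77°| = 26.23°
26.23° ≤ 2α = 57.62°  →  valid

δ = 26.23°, valid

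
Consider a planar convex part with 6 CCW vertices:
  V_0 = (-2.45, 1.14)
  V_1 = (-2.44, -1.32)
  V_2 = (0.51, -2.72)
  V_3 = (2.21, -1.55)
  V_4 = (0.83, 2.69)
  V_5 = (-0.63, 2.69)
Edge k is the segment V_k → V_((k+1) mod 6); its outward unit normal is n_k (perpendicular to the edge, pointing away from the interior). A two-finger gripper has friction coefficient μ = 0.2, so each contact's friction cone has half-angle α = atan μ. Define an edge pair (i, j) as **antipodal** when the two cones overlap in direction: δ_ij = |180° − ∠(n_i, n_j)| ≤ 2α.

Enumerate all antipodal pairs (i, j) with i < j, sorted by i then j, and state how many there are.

count = 2; pairs: (0,3), (2,5)

α = atan 0.2 = 11.31°;  2α = 22.62°
n_0 = (-1.0000, -0.0041)
n_1 = (-0.4287, -0.9034)
n_2 = (+0.5669, -0.8238)
n_3 = (+0.9509, +0.3095)
n_4 = (+0.0000, +1.0000)
n_5 = (-0.6484, +0.7613)
  (0,1): δ = 115.62°  ·
  (0,2): δ = 55.70°  ·
  (0,3): δ = 17.80°  ✓
  (0,4): δ = 89.77°  ·
  (0,5): δ = 130.19°  ·
  (1,2): δ = 120.07°  ·
  (1,3): δ = 46.58°  ·
  (1,4): δ = 25.39°  ·
  (1,5): δ = 65.81°  ·
  (2,3): δ = 106.51°  ·
  (2,4): δ = 34.54°  ·
  (2,5): δ = 5.88°  ✓
  (3,4): δ = 108.03°  ·
  (3,5): δ = 67.61°  ·
  (4,5): δ = 139.58°  ·
antipodal pairs: 2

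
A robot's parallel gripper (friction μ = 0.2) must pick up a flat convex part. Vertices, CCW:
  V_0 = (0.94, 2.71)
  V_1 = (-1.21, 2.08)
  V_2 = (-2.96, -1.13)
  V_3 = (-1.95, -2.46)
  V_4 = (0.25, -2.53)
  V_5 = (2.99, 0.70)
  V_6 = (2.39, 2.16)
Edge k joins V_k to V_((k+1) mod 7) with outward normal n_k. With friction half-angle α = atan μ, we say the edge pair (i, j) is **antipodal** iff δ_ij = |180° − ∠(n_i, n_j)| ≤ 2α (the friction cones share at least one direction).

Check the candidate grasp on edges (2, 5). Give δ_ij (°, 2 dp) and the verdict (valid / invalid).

δ = 14.87°, valid

α = atan 0.2 = 11.31°;  2α = 22.62°
edge 2: e_2 = (+1.01, -1.33);  n_2 = (-0.7964, -0.6048)
edge 5: e_5 = (-0.60, +1.46);  n_5 = (+0.9249, +0.3801)
∠(n_2, n_5) = 165.13°
δ = |180° − 165.13°| = 14.87°
14.87° ≤ 2α = 22.62°  →  valid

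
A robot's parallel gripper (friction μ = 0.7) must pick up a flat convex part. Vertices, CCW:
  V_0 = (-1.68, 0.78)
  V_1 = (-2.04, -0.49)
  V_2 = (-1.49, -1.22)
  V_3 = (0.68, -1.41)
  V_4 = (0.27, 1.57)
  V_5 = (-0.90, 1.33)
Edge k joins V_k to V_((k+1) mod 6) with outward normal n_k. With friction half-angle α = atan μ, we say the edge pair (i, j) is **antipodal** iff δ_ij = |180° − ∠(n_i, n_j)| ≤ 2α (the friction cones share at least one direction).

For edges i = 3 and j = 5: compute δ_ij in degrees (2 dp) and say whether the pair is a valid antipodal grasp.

δ = 62.65°, valid

α = atan 0.7 = 34.99°;  2α = 69.98°
edge 3: e_3 = (-0.41, +2.98);  n_3 = (+0.9907, +0.1363)
edge 5: e_5 = (-0.78, -0.55);  n_5 = (-0.5763, +0.8173)
∠(n_3, n_5) = 117.35°
δ = |180° − 117.35°| = 62.65°
62.65° ≤ 2α = 69.98°  →  valid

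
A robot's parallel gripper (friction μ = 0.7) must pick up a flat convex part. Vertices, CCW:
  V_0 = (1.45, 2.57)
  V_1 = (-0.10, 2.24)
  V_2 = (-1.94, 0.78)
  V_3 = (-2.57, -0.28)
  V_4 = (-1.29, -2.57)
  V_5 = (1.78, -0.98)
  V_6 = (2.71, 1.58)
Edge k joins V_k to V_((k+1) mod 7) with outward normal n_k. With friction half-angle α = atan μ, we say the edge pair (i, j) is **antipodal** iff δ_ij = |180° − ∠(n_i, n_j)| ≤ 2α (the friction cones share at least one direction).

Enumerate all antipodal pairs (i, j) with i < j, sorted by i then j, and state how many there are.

α = atan 0.7 = 34.99°;  2α = 69.98°
n_0 = (-0.2082, +0.9781)
n_1 = (-0.6216, +0.7834)
n_2 = (-0.8596, +0.5109)
n_3 = (-0.8729, -0.4879)
n_4 = (+0.4599, -0.8880)
n_5 = (+0.9399, -0.3414)
n_6 = (+0.6178, +0.7863)
  (0,1): δ = 153.59°  ·
  (0,2): δ = 132.74°  ·
  (0,3): δ = 72.82°  ·
  (0,4): δ = 15.36°  ✓
  (0,5): δ = 58.02°  ✓
  (0,6): δ = 129.82°  ·
  (1,2): δ = 159.16°  ·
  (1,3): δ = 99.23°  ·
  (1,4): δ = 11.05°  ✓
  (1,5): δ = 31.60°  ✓
  (1,6): δ = 103.41°  ·
  (2,3): δ = 120.07°  ·
  (2,4): δ = 31.89°  ✓
  (2,5): δ = 10.76°  ✓
  (2,6): δ = 82.57°  ·
  (3,4): δ = 91.82°  ·
  (3,5): δ = 49.17°  ✓
  (3,6): δ = 22.64°  ✓
  (4,5): δ = 137.35°  ·
  (4,6): δ = 65.54°  ✓
  (5,6): δ = 108.19°  ·
antipodal pairs: 9

count = 9; pairs: (0,4), (0,5), (1,4), (1,5), (2,4), (2,5), (3,5), (3,6), (4,6)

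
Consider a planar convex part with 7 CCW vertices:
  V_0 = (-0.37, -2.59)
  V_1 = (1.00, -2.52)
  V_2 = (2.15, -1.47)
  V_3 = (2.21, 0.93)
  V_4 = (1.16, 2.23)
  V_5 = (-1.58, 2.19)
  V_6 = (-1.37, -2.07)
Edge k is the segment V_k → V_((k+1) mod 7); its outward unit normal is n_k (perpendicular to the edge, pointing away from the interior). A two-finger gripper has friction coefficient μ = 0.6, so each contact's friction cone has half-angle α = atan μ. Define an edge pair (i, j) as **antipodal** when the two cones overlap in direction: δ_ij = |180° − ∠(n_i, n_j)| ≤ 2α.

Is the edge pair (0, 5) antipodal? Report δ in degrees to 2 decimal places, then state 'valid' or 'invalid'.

α = atan 0.6 = 30.96°;  2α = 61.93°
edge 0: e_0 = (+1.37, +0.07);  n_0 = (+0.0510, -0.9987)
edge 5: e_5 = (+0.21, -4.26);  n_5 = (-0.9988, -0.0492)
∠(n_0, n_5) = 90.10°
δ = |180° − 90.10°| = 89.90°
89.90° > 2α = 61.93°  →  invalid

δ = 89.90°, invalid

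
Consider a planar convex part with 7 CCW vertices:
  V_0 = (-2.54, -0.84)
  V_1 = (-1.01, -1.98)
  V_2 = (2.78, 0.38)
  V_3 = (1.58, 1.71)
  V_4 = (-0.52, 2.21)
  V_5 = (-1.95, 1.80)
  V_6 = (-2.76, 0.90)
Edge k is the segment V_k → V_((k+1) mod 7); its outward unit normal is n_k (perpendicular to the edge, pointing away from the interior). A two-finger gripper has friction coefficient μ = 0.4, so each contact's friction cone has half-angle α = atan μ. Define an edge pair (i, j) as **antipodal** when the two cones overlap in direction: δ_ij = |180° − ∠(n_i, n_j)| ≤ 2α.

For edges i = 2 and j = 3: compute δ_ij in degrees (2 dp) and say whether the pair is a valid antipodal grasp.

α = atan 0.4 = 21.80°;  2α = 43.60°
edge 2: e_2 = (-1.20, +1.33);  n_2 = (+0.7425, +0.6699)
edge 3: e_3 = (-2.10, +0.50);  n_3 = (+0.2316, +0.9728)
∠(n_2, n_3) = 34.55°
δ = |180° − 34.55°| = 145.45°
145.45° > 2α = 43.60°  →  invalid

δ = 145.45°, invalid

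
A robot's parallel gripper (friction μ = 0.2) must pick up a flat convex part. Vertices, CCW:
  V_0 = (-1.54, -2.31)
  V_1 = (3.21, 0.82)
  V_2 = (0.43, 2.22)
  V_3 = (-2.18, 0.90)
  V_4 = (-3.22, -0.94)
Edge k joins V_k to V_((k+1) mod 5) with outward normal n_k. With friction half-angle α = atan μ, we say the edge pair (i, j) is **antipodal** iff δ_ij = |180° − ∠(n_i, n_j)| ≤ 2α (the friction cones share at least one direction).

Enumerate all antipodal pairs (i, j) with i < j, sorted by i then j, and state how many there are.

count = 2; pairs: (0,2), (1,4)

α = atan 0.2 = 11.31°;  2α = 22.62°
n_0 = (+0.5502, -0.8350)
n_1 = (+0.4498, +0.8931)
n_2 = (-0.4513, +0.8924)
n_3 = (-0.8706, +0.4921)
n_4 = (-0.6320, -0.7750)
  (0,1): δ = 60.11°  ·
  (0,2): δ = 6.55°  ✓
  (0,3): δ = 27.14°  ·
  (0,4): δ = 107.42°  ·
  (1,2): δ = 126.44°  ·
  (1,3): δ = 92.75°  ·
  (1,4): δ = 12.47°  ✓
  (2,3): δ = 146.30°  ·
  (2,4): δ = 66.02°  ·
  (3,4): δ = 99.72°  ·
antipodal pairs: 2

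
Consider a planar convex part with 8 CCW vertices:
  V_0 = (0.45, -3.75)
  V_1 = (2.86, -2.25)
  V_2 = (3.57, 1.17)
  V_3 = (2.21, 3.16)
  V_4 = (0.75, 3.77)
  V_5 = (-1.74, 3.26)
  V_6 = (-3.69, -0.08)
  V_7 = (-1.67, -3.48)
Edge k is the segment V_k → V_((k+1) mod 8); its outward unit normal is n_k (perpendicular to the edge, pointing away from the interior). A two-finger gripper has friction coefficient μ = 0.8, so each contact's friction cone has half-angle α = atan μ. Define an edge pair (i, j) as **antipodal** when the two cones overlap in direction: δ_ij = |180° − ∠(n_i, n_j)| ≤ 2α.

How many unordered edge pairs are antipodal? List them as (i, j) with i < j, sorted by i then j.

α = atan 0.8 = 38.66°;  2α = 77.32°
n_0 = (+0.5284, -0.8490)
n_1 = (+0.9791, -0.2033)
n_2 = (+0.8256, +0.5642)
n_3 = (+0.3855, +0.9227)
n_4 = (-0.2007, +0.9797)
n_5 = (-0.8636, +0.5042)
n_6 = (-0.8597, -0.5108)
n_7 = (-0.1263, -0.9920)
  (0,1): δ = 133.63°  ·
  (0,2): δ = 87.55°  ·
  (0,3): δ = 54.57°  ✓
  (0,4): δ = 20.32°  ✓
  (0,5): δ = 27.82°  ✓
  (0,6): δ = 88.82°  ·
  (0,7): δ = 140.84°  ·
  (1,2): δ = 133.92°  ·
  (1,3): δ = 100.95°  ·
  (1,4): δ = 66.70°  ✓
  (1,5): δ = 18.55°  ✓
  (1,6): δ = 42.44°  ✓
  (1,7): δ = 94.47°  ·
  (2,3): δ = 147.02°  ·
  (2,4): δ = 112.77°  ·
  (2,5): δ = 64.63°  ✓
  (2,6): δ = 3.63°  ✓
  (2,7): δ = 48.39°  ✓
  (3,4): δ = 145.75°  ·
  (3,5): δ = 97.60°  ·
  (3,6): δ = 36.61°  ✓
  (3,7): δ = 15.42°  ✓
  (4,5): δ = 131.85°  ·
  (4,6): δ = 70.86°  ✓
  (4,7): δ = 18.83°  ✓
  (5,6): δ = 119.01°  ·
  (5,7): δ = 66.98°  ✓
  (6,7): δ = 127.97°  ·
antipodal pairs: 14

count = 14; pairs: (0,3), (0,4), (0,5), (1,4), (1,5), (1,6), (2,5), (2,6), (2,7), (3,6), (3,7), (4,6), (4,7), (5,7)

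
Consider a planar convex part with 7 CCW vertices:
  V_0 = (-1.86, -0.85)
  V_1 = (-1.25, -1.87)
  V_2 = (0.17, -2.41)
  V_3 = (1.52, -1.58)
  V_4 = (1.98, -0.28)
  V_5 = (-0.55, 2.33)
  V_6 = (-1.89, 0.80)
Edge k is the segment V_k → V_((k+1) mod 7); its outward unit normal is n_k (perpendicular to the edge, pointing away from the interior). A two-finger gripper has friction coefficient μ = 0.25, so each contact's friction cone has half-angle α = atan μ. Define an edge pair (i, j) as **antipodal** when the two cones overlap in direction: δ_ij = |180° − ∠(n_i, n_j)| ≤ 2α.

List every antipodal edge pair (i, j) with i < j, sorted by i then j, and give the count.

count = 5; pairs: (0,4), (1,4), (2,5), (3,5), (3,6)

α = atan 0.25 = 14.04°;  2α = 28.07°
n_0 = (-0.8582, -0.5133)
n_1 = (-0.3554, -0.9347)
n_2 = (+0.5237, -0.8519)
n_3 = (+0.9427, -0.3336)
n_4 = (+0.7180, +0.6960)
n_5 = (-0.7523, +0.6589)
n_6 = (-0.9998, -0.0182)
  (0,1): δ = 141.70°  ·
  (0,2): δ = 89.30°  ·
  (0,3): δ = 50.37°  ·
  (0,4): δ = 13.23°  ✓
  (0,5): δ = 107.91°  ·
  (0,6): δ = 150.16°  ·
  (1,2): δ = 127.60°  ·
  (1,3): δ = 88.67°  ·
  (1,4): δ = 25.07°  ✓
  (1,5): δ = 69.61°  ·
  (1,6): δ = 111.86°  ·
  (2,3): δ = 141.07°  ·
  (2,4): δ = 77.48°  ·
  (2,5): δ = 17.20°  ✓
  (2,6): δ = 59.46°  ·
  (3,4): δ = 116.41°  ·
  (3,5): δ = 21.73°  ✓
  (3,6): δ = 20.53°  ✓
  (4,5): δ = 85.32°  ·
  (4,6): δ = 43.07°  ·
  (5,6): δ = 137.75°  ·
antipodal pairs: 5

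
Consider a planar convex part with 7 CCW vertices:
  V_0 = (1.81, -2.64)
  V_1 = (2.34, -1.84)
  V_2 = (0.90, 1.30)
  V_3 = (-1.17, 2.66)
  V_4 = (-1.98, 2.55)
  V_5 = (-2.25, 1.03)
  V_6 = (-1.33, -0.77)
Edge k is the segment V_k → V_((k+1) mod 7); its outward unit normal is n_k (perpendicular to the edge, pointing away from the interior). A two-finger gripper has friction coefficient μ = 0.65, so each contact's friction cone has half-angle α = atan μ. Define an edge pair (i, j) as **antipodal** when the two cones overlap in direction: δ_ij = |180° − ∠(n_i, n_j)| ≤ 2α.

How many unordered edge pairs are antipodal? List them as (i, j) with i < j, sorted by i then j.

count = 9; pairs: (0,3), (0,4), (0,5), (1,4), (1,5), (1,6), (2,5), (2,6), (3,6)

α = atan 0.65 = 33.02°;  2α = 66.05°
n_0 = (+0.8336, -0.5523)
n_1 = (+0.9090, +0.4169)
n_2 = (+0.5491, +0.8358)
n_3 = (-0.1346, +0.9909)
n_4 = (-0.9846, +0.1749)
n_5 = (-0.8904, -0.4551)
n_6 = (-0.5117, -0.8592)
  (0,1): δ = 121.84°  ·
  (0,2): δ = 89.78°  ·
  (0,3): δ = 48.74°  ✓
  (0,4): δ = 23.45°  ✓
  (0,5): δ = 60.60°  ✓
  (0,6): δ = 92.75°  ·
  (1,2): δ = 147.94°  ·
  (1,3): δ = 106.90°  ·
  (1,4): δ = 34.71°  ✓
  (1,5): δ = 2.44°  ✓
  (1,6): δ = 34.59°  ✓
  (2,3): δ = 138.96°  ·
  (2,4): δ = 66.77°  ·
  (2,5): δ = 29.62°  ✓
  (2,6): δ = 2.53°  ✓
  (3,4): δ = 107.81°  ·
  (3,5): δ = 70.66°  ·
  (3,6): δ = 38.51°  ✓
  (4,5): δ = 142.86°  ·
  (4,6): δ = 110.70°  ·
  (5,6): δ = 147.85°  ·
antipodal pairs: 9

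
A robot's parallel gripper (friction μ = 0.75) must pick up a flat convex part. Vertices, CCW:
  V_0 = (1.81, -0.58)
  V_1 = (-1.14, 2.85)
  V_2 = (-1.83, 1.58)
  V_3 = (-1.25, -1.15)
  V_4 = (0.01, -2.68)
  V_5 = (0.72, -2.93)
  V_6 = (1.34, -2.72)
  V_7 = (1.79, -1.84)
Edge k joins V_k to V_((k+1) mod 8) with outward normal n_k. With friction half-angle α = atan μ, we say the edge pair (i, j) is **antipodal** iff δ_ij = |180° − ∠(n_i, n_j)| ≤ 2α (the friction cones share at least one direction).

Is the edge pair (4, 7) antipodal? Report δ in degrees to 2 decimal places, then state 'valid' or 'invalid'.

δ = 71.51°, valid

α = atan 0.75 = 36.87°;  2α = 73.74°
edge 4: e_4 = (+0.71, -0.25);  n_4 = (-0.3321, -0.9432)
edge 7: e_7 = (+0.02, +1.26);  n_7 = (+0.9999, -0.0159)
∠(n_4, n_7) = 108.49°
δ = |180° − 108.49°| = 71.51°
71.51° ≤ 2α = 73.74°  →  valid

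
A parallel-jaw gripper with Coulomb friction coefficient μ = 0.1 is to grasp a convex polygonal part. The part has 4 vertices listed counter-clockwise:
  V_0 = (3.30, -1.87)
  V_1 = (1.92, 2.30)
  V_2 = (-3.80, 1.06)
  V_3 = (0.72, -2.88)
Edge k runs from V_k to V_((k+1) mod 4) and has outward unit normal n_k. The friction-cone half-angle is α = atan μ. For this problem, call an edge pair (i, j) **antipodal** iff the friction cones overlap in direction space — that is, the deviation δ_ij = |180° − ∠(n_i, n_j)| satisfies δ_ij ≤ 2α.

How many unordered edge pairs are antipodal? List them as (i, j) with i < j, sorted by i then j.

α = atan 0.1 = 5.71°;  2α = 11.42°
n_0 = (+0.9494, +0.3142)
n_1 = (-0.2119, +0.9773)
n_2 = (-0.6571, -0.7538)
n_3 = (+0.3645, -0.9312)
  (0,1): δ = 96.08°  ·
  (0,2): δ = 30.61°  ·
  (0,3): δ = 93.07°  ·
  (1,2): δ = 53.31°  ·
  (1,3): δ = 9.15°  ✓
  (2,3): δ = 117.54°  ·
antipodal pairs: 1

count = 1; pairs: (1,3)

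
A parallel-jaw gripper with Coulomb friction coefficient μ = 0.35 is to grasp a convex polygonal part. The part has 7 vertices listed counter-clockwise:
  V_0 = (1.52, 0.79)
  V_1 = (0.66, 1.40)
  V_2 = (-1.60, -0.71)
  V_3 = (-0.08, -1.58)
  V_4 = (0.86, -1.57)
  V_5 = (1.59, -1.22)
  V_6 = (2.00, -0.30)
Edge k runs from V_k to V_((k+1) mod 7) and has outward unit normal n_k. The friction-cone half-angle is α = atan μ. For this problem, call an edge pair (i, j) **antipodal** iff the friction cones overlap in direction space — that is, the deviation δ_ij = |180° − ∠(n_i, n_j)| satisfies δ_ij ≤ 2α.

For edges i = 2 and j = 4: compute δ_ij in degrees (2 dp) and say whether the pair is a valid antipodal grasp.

δ = 124.60°, invalid

α = atan 0.35 = 19.29°;  2α = 38.58°
edge 2: e_2 = (+1.52, -0.87);  n_2 = (-0.4968, -0.8679)
edge 4: e_4 = (+0.73, +0.35);  n_4 = (+0.4323, -0.9017)
∠(n_2, n_4) = 55.40°
δ = |180° − 55.40°| = 124.60°
124.60° > 2α = 38.58°  →  invalid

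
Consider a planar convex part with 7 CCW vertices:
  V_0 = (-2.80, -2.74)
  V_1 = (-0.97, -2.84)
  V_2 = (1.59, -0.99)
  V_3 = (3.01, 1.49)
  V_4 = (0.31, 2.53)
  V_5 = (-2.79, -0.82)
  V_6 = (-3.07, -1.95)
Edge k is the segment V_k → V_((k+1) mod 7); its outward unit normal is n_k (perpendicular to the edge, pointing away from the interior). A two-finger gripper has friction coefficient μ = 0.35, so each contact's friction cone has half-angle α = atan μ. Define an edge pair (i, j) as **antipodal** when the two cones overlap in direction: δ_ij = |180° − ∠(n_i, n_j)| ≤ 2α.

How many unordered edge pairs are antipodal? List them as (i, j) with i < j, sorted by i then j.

α = atan 0.35 = 19.29°;  2α = 38.58°
n_0 = (-0.0546, -0.9985)
n_1 = (+0.5857, -0.8105)
n_2 = (+0.8678, -0.4969)
n_3 = (+0.3594, +0.9332)
n_4 = (-0.7340, +0.6792)
n_5 = (-0.9706, +0.2405)
n_6 = (-0.9463, -0.3234)
  (0,1): δ = 141.02°  ·
  (0,2): δ = 116.67°  ·
  (0,3): δ = 17.94°  ✓
  (0,4): δ = 50.35°  ·
  (0,5): δ = 79.21°  ·
  (0,6): δ = 112.00°  ·
  (1,2): δ = 155.65°  ·
  (1,3): δ = 56.92°  ·
  (1,4): δ = 11.37°  ✓
  (1,5): δ = 40.23°  ·
  (1,6): δ = 73.02°  ·
  (2,3): δ = 81.27°  ·
  (2,4): δ = 12.99°  ✓
  (2,5): δ = 15.88°  ✓
  (2,6): δ = 48.66°  ·
  (3,4): δ = 111.71°  ·
  (3,5): δ = 82.85°  ·
  (3,6): δ = 50.07°  ·
  (4,5): δ = 151.14°  ·
  (4,6): δ = 118.35°  ·
  (5,6): δ = 147.21°  ·
antipodal pairs: 4

count = 4; pairs: (0,3), (1,4), (2,4), (2,5)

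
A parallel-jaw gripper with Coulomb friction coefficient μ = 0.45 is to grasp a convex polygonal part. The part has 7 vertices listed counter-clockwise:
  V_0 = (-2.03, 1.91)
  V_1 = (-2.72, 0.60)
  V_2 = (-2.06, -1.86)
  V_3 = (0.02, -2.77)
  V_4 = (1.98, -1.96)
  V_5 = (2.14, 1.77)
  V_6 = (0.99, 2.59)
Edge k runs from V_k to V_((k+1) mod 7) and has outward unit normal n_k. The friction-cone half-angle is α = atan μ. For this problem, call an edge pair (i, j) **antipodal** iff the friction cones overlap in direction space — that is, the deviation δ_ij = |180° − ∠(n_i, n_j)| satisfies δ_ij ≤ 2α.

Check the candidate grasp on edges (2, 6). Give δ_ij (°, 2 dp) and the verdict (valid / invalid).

δ = 36.32°, valid

α = atan 0.45 = 24.23°;  2α = 48.46°
edge 2: e_2 = (+2.08, -0.91);  n_2 = (-0.4008, -0.9162)
edge 6: e_6 = (-3.02, -0.68);  n_6 = (-0.2197, +0.9756)
∠(n_2, n_6) = 143.68°
δ = |180° − 143.68°| = 36.32°
36.32° ≤ 2α = 48.46°  →  valid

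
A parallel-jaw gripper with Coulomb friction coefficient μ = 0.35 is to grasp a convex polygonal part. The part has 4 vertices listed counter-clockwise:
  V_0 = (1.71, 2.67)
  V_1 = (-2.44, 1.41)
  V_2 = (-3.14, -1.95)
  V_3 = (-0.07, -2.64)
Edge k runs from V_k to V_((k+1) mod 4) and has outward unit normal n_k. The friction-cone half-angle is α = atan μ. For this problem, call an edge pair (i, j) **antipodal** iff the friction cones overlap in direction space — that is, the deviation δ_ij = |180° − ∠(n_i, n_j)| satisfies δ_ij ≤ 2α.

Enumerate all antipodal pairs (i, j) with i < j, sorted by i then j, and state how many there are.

α = atan 0.35 = 19.29°;  2α = 38.58°
n_0 = (-0.2905, +0.9569)
n_1 = (-0.9790, +0.2040)
n_2 = (-0.2193, -0.9757)
n_3 = (+0.9481, -0.3178)
  (0,1): δ = 118.66°  ·
  (0,2): δ = 29.56°  ✓
  (0,3): δ = 54.58°  ·
  (1,2): δ = 90.90°  ·
  (1,3): δ = 6.76°  ✓
  (2,3): δ = 95.86°  ·
antipodal pairs: 2

count = 2; pairs: (0,2), (1,3)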